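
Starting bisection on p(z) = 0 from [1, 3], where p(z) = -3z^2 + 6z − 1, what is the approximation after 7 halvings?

1.828125

m = 2, p(m) = -1 (−); new bracket [1, 2]
m = 1.5, p(m) = 1.25 (+); new bracket [1.5, 2]
m = 1.75, p(m) = 0.3125 (+); new bracket [1.75, 2]
m = 1.875, p(m) = -0.2969 (−); new bracket [1.75, 1.875]
m = 1.8125, p(m) = 0.0195 (+); new bracket [1.8125, 1.875]
m = 1.84375, p(m) = -0.1357 (−); new bracket [1.8125, 1.84375]
m = 1.828125, p(m) = -0.0574 (−); new bracket [1.8125, 1.828125]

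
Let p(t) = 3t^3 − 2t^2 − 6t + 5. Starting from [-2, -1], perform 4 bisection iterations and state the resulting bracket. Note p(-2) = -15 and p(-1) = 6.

p(-1.5) = -0.625 < 0, so the root lies in [-1.5, -1]
p(-1.25) = 3.515625 > 0, so the root lies in [-1.5, -1.25]
p(-1.375) = 1.669922 > 0, so the root lies in [-1.5, -1.375]
p(-1.4375) = 0.5808 > 0, so the root lies in [-1.5, -1.4375]

[-1.5, -1.4375]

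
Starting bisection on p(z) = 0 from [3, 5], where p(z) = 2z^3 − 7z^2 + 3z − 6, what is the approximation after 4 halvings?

3.375

p(4) = 22 > 0, so the root lies in [3, 4]
p(3.5) = 4.5 > 0, so the root lies in [3, 3.5]
p(3.25) = -1.53125 < 0, so the root lies in [3.25, 3.5]
p(3.375) = 1.2773 > 0, so the root lies in [3.25, 3.375]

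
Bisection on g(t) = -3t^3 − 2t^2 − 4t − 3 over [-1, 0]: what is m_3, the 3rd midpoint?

-0.625

m = -0.5, g(m) = -1.125 (−); new bracket [-1, -0.5]
m = -0.75, g(m) = 0.140625 (+); new bracket [-0.75, -0.5]
m = -0.625, g(m) = -0.548828 (−); new bracket [-0.75, -0.625]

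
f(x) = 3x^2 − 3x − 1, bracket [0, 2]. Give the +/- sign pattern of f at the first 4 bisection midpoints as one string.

x = 1 gives f = -1, negative; keep [1, 2]
x = 1.5 gives f = 1.25, positive; keep [1, 1.5]
x = 1.25 gives f = -0.0625, negative; keep [1.25, 1.5]
x = 1.375 gives f = 0.5469, positive; keep [1.25, 1.375]

-+-+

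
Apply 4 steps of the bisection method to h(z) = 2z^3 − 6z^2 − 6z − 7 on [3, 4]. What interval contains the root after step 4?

[3.9375, 4]

m = 3.5, h(m) = -15.75 (−); new bracket [3.5, 4]
m = 3.75, h(m) = -8.40625 (−); new bracket [3.75, 4]
m = 3.875, h(m) = -3.972656 (−); new bracket [3.875, 4]
m = 3.9375, h(m) = -1.5552 (−); new bracket [3.9375, 4]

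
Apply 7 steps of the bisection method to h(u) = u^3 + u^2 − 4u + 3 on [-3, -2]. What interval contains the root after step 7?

[-2.8125, -2.8046875]

u = -2.5 gives h = 3.625, positive; keep [-3, -2.5]
u = -2.75 gives h = 0.765625, positive; keep [-3, -2.75]
u = -2.875 gives h = -0.998047, negative; keep [-2.875, -2.75]
u = -2.8125 gives h = -0.0872, negative; keep [-2.8125, -2.75]
u = -2.78125 gives h = 0.3464, positive; keep [-2.8125, -2.78125]
u = -2.796875 gives h = 0.1314, positive; keep [-2.8125, -2.796875]
u = -2.8046875 gives h = 0.0226, positive; keep [-2.8125, -2.8046875]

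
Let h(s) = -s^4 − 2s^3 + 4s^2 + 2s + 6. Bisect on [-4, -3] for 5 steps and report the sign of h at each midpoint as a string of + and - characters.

s = -3.5 gives h = -16.3125, negative; keep [-3.5, -3]
s = -3.25 gives h = -1.160156, negative; keep [-3.25, -3]
s = -3.125 gives h = 4.480225, positive; keep [-3.25, -3.125]
s = -3.1875 gives h = 1.8078, positive; keep [-3.25, -3.1875]
s = -3.21875 gives h = 0.3618, positive; keep [-3.25, -3.21875]

--+++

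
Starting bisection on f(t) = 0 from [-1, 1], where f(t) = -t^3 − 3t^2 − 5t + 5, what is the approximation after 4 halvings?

0.625

m = 0, f(m) = 5 (+); new bracket [0, 1]
m = 0.5, f(m) = 1.625 (+); new bracket [0.5, 1]
m = 0.75, f(m) = -0.859375 (−); new bracket [0.5, 0.75]
m = 0.625, f(m) = 0.459 (+); new bracket [0.625, 0.75]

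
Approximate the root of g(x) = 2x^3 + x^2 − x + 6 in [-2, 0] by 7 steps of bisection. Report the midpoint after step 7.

-1.765625

g(-1) = 6 > 0, so the root lies in [-2, -1]
g(-1.5) = 3 > 0, so the root lies in [-2, -1.5]
g(-1.75) = 0.09375 > 0, so the root lies in [-2, -1.75]
g(-1.875) = -1.793 < 0, so the root lies in [-1.875, -1.75]
g(-1.8125) = -0.811 < 0, so the root lies in [-1.8125, -1.75]
g(-1.78125) = -0.3492 < 0, so the root lies in [-1.78125, -1.75]
g(-1.765625) = -0.1254 < 0, so the root lies in [-1.765625, -1.75]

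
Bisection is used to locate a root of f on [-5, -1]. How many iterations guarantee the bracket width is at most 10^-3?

12

Width after n steps is 4/2^n. Need 2^n ≥ 4/10^-3 = 4000.
2^11 = 2048 < 4000 ≤ 2^12 = 4096, so n = 12.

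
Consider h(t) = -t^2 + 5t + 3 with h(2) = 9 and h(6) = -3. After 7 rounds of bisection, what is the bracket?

m = 4, h(m) = 7 (+); new bracket [4, 6]
m = 5, h(m) = 3 (+); new bracket [5, 6]
m = 5.5, h(m) = 0.25 (+); new bracket [5.5, 6]
m = 5.75, h(m) = -1.3125 (−); new bracket [5.5, 5.75]
m = 5.625, h(m) = -0.5156 (−); new bracket [5.5, 5.625]
m = 5.5625, h(m) = -0.1289 (−); new bracket [5.5, 5.5625]
m = 5.53125, h(m) = 0.0615 (+); new bracket [5.53125, 5.5625]

[5.53125, 5.5625]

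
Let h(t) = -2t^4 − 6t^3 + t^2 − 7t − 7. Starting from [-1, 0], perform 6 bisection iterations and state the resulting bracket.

[-0.703125, -0.6875]

midpoint -0.5: h = -2.625 < 0 → [-1, -0.5]
midpoint -0.75: h = 0.710938 > 0 → [-0.75, -0.5]
midpoint -0.625: h = -1.074707 < 0 → [-0.75, -0.625]
midpoint -0.6875: h = -0.2119 < 0 → [-0.75, -0.6875]
midpoint -0.71875: h = 0.2419 > 0 → [-0.71875, -0.6875]
midpoint -0.703125: h = 0.0131 > 0 → [-0.703125, -0.6875]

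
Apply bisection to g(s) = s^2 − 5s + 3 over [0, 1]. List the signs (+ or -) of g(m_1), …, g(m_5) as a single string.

midpoint 0.5: g = 0.75 > 0 → [0.5, 1]
midpoint 0.75: g = -0.1875 < 0 → [0.5, 0.75]
midpoint 0.625: g = 0.265625 > 0 → [0.625, 0.75]
midpoint 0.6875: g = 0.0352 > 0 → [0.6875, 0.75]
midpoint 0.71875: g = -0.0771 < 0 → [0.6875, 0.71875]

+-++-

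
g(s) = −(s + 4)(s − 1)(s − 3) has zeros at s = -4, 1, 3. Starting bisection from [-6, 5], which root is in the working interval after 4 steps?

-4

midpoint -0.5: g = -18.375 < 0 → [-6, -0.5]
midpoint -3.25: g = -19.921875 < 0 → [-6, -3.25]
midpoint -4.625: g = 26.806641 > 0 → [-4.625, -3.25]
midpoint -3.9375: g = -2.1409 < 0 → [-4.625, -3.9375]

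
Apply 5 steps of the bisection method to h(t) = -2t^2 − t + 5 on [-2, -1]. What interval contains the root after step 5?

[-1.875, -1.84375]

t = -1.5 gives h = 2, positive; keep [-2, -1.5]
t = -1.75 gives h = 0.625, positive; keep [-2, -1.75]
t = -1.875 gives h = -0.15625, negative; keep [-1.875, -1.75]
t = -1.8125 gives h = 0.2422, positive; keep [-1.875, -1.8125]
t = -1.84375 gives h = 0.0449, positive; keep [-1.875, -1.84375]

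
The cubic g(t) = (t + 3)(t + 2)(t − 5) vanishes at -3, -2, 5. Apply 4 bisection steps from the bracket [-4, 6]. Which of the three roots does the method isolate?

5

g(1) = -48 < 0, so the root lies in [1, 6]
g(3.5) = -53.625 < 0, so the root lies in [3.5, 6]
g(4.75) = -13.078125 < 0, so the root lies in [4.75, 6]
g(5.375) = 23.1621 > 0, so the root lies in [4.75, 5.375]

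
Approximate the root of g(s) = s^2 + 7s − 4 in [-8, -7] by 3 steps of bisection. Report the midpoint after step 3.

m = -7.5, g(m) = -0.25 (−); new bracket [-8, -7.5]
m = -7.75, g(m) = 1.8125 (+); new bracket [-7.75, -7.5]
m = -7.625, g(m) = 0.765625 (+); new bracket [-7.625, -7.5]

-7.625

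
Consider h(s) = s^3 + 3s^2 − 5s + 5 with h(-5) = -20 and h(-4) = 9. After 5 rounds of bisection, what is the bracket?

m = -4.5, h(m) = -2.875 (−); new bracket [-4.5, -4]
m = -4.25, h(m) = 3.671875 (+); new bracket [-4.5, -4.25]
m = -4.375, h(m) = 0.556641 (+); new bracket [-4.5, -4.375]
m = -4.4375, h(m) = -1.1189 (−); new bracket [-4.4375, -4.375]
m = -4.40625, h(m) = -0.2711 (−); new bracket [-4.40625, -4.375]

[-4.40625, -4.375]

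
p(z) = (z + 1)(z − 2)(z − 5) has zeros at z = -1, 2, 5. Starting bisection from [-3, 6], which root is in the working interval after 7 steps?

-1

midpoint 1.5: p = 4.375 > 0 → [-3, 1.5]
midpoint -0.75: p = 3.953125 > 0 → [-3, -0.75]
midpoint -1.875: p = -23.310547 < 0 → [-1.875, -0.75]
midpoint -1.3125: p = -6.5344 < 0 → [-1.3125, -0.75]
midpoint -1.03125: p = -0.5713 < 0 → [-1.03125, -0.75]
midpoint -0.890625: p = 1.8624 > 0 → [-1.03125, -0.890625]
midpoint -0.9609375: p = 0.6895 > 0 → [-1.03125, -0.9609375]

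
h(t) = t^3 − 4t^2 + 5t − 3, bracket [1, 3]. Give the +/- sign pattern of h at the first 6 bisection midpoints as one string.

-+---+

m = 2, h(m) = -1 (−); new bracket [2, 3]
m = 2.5, h(m) = 0.125 (+); new bracket [2, 2.5]
m = 2.25, h(m) = -0.609375 (−); new bracket [2.25, 2.5]
m = 2.375, h(m) = -0.291 (−); new bracket [2.375, 2.5]
m = 2.4375, h(m) = -0.0959 (−); new bracket [2.4375, 2.5]
m = 2.46875, h(m) = 0.0112 (+); new bracket [2.4375, 2.46875]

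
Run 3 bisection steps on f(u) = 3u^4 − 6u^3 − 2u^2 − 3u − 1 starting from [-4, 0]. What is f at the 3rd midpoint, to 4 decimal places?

0.9375

u = -2 gives f = 93, positive; keep [-2, 0]
u = -1 gives f = 9, positive; keep [-1, 0]
u = -0.5 gives f = 0.9375, positive; keep [-0.5, 0]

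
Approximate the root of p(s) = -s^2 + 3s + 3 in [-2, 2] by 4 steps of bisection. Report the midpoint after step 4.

-0.75

s = 0 gives p = 3, positive; keep [-2, 0]
s = -1 gives p = -1, negative; keep [-1, 0]
s = -0.5 gives p = 1.25, positive; keep [-1, -0.5]
s = -0.75 gives p = 0.1875, positive; keep [-1, -0.75]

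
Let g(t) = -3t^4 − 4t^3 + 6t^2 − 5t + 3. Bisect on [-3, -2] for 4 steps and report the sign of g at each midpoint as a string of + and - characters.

t = -2.5 gives g = -1.6875, negative; keep [-2.5, -2]
t = -2.25 gives g = 13.300781, positive; keep [-2.5, -2.25]
t = -2.375 gives g = 6.854736, positive; keep [-2.5, -2.375]
t = -2.4375 gives g = 2.8637, positive; keep [-2.5, -2.4375]

-+++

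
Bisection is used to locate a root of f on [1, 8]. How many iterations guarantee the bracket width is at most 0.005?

11

Width after n steps is 7/2^n. Need 2^n ≥ 7/0.005 = 1400.
2^10 = 1024 < 1400 ≤ 2^11 = 2048, so n = 11.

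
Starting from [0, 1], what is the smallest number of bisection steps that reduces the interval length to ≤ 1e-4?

14

Width after n steps is 1/2^n. Need 2^n ≥ 1/1e-4 = 10000.
2^13 = 8192 < 10000 ≤ 2^14 = 16384, so n = 14.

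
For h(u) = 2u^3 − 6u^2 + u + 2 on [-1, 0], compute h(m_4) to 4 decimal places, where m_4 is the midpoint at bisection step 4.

0.2466

u = -0.5 gives h = -0.25, negative; keep [-0.5, 0]
u = -0.25 gives h = 1.34375, positive; keep [-0.5, -0.25]
u = -0.375 gives h = 0.675781, positive; keep [-0.5, -0.375]
u = -0.4375 gives h = 0.2466, positive; keep [-0.5, -0.4375]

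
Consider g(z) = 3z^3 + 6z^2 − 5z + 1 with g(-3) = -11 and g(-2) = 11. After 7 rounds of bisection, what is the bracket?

[-2.671875, -2.6640625]

m = -2.5, g(m) = 4.125 (+); new bracket [-3, -2.5]
m = -2.75, g(m) = -2.265625 (−); new bracket [-2.75, -2.5]
m = -2.625, g(m) = 1.205078 (+); new bracket [-2.75, -2.625]
m = -2.6875, g(m) = -0.4592 (−); new bracket [-2.6875, -2.625]
m = -2.65625, g(m) = 0.3904 (+); new bracket [-2.6875, -2.65625]
m = -2.671875, g(m) = -0.03 (−); new bracket [-2.671875, -2.65625]
m = -2.6640625, g(m) = 0.1813 (+); new bracket [-2.671875, -2.6640625]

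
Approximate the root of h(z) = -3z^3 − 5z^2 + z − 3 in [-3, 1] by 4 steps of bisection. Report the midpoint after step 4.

z = -1 gives h = -6, negative; keep [-3, -1]
z = -2 gives h = -1, negative; keep [-3, -2]
z = -2.5 gives h = 10.125, positive; keep [-2.5, -2]
z = -2.25 gives h = 3.6094, positive; keep [-2.25, -2]

-2.25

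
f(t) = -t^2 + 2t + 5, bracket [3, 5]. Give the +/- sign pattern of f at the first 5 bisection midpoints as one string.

t = 4 gives f = -3, negative; keep [3, 4]
t = 3.5 gives f = -0.25, negative; keep [3, 3.5]
t = 3.25 gives f = 0.9375, positive; keep [3.25, 3.5]
t = 3.375 gives f = 0.3594, positive; keep [3.375, 3.5]
t = 3.4375 gives f = 0.0586, positive; keep [3.4375, 3.5]

--+++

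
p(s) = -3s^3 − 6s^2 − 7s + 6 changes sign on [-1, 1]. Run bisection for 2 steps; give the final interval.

[0.5, 1]

p(0) = 6 > 0, so the root lies in [0, 1]
p(0.5) = 0.625 > 0, so the root lies in [0.5, 1]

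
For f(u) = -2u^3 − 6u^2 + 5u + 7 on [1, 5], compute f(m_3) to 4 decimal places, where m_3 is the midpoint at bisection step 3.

u = 3 gives f = -86, negative; keep [1, 3]
u = 2 gives f = -23, negative; keep [1, 2]
u = 1.5 gives f = -5.75, negative; keep [1, 1.5]

-5.7500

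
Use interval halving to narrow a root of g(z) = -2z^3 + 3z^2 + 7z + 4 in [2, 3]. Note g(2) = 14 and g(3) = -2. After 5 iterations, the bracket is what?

z = 2.5 gives g = 9, positive; keep [2.5, 3]
z = 2.75 gives g = 4.34375, positive; keep [2.75, 3]
z = 2.875 gives g = 1.394531, positive; keep [2.875, 3]
z = 2.9375 gives g = -0.2456, negative; keep [2.875, 2.9375]
z = 2.90625 gives g = 0.5886, positive; keep [2.90625, 2.9375]

[2.90625, 2.9375]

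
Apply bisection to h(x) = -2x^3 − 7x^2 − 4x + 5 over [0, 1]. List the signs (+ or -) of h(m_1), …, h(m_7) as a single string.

m = 0.5, h(m) = 1 (+); new bracket [0.5, 1]
m = 0.75, h(m) = -2.78125 (−); new bracket [0.5, 0.75]
m = 0.625, h(m) = -0.722656 (−); new bracket [0.5, 0.625]
m = 0.5625, h(m) = 0.1792 (+); new bracket [0.5625, 0.625]
m = 0.59375, h(m) = -0.2614 (−); new bracket [0.5625, 0.59375]
m = 0.578125, h(m) = -0.0386 (−); new bracket [0.5625, 0.578125]
m = 0.5703125, h(m) = 0.071 (+); new bracket [0.5703125, 0.578125]

+--+--+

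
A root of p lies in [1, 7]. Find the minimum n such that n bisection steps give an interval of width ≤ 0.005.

Width after n steps is 6/2^n. Need 2^n ≥ 6/0.005 = 1200.
2^10 = 1024 < 1200 ≤ 2^11 = 2048, so n = 11.

11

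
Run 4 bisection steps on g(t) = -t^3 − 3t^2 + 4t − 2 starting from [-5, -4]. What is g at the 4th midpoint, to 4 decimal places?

g(-4.5) = 10.375 > 0, so the root lies in [-4.5, -4]
g(-4.25) = 3.578125 > 0, so the root lies in [-4.25, -4]
g(-4.125) = 0.642578 > 0, so the root lies in [-4.125, -4]
g(-4.0625) = -0.7146 < 0, so the root lies in [-4.125, -4.0625]

-0.7146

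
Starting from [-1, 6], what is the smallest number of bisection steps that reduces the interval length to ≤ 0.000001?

Width after n steps is 7/2^n. Need 2^n ≥ 7/0.000001 = 7000000.
2^22 = 4194304 < 7000000 ≤ 2^23 = 8388608, so n = 23.

23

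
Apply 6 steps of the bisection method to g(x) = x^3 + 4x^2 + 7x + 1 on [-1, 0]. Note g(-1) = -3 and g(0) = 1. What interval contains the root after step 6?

[-0.171875, -0.15625]

midpoint -0.5: g = -1.625 < 0 → [-0.5, 0]
midpoint -0.25: g = -0.515625 < 0 → [-0.25, 0]
midpoint -0.125: g = 0.185547 > 0 → [-0.25, -0.125]
midpoint -0.1875: g = -0.1785 < 0 → [-0.1875, -0.125]
midpoint -0.15625: g = 0.0001 > 0 → [-0.1875, -0.15625]
midpoint -0.171875: g = -0.09 < 0 → [-0.171875, -0.15625]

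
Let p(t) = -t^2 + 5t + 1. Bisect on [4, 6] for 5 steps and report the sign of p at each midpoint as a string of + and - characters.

t = 5 gives p = 1, positive; keep [5, 6]
t = 5.5 gives p = -1.75, negative; keep [5, 5.5]
t = 5.25 gives p = -0.3125, negative; keep [5, 5.25]
t = 5.125 gives p = 0.3594, positive; keep [5.125, 5.25]
t = 5.1875 gives p = 0.0273, positive; keep [5.1875, 5.25]

+--++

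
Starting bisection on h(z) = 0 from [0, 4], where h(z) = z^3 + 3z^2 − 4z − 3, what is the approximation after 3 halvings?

m = 2, h(m) = 9 (+); new bracket [0, 2]
m = 1, h(m) = -3 (−); new bracket [1, 2]
m = 1.5, h(m) = 1.125 (+); new bracket [1, 1.5]

1.5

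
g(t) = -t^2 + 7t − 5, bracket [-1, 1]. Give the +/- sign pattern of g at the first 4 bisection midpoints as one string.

---+

m = 0, g(m) = -5 (−); new bracket [0, 1]
m = 0.5, g(m) = -1.75 (−); new bracket [0.5, 1]
m = 0.75, g(m) = -0.3125 (−); new bracket [0.75, 1]
m = 0.875, g(m) = 0.3594 (+); new bracket [0.75, 0.875]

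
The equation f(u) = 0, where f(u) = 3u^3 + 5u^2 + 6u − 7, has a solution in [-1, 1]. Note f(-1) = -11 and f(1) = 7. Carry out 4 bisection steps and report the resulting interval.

[0.625, 0.75]

midpoint 0: f = -7 < 0 → [0, 1]
midpoint 0.5: f = -2.375 < 0 → [0.5, 1]
midpoint 0.75: f = 1.578125 > 0 → [0.5, 0.75]
midpoint 0.625: f = -0.5645 < 0 → [0.625, 0.75]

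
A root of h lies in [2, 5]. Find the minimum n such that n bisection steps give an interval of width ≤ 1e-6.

22

Width after n steps is 3/2^n. Need 2^n ≥ 3/1e-6 = 3000000.
2^21 = 2097152 < 3000000 ≤ 2^22 = 4194304, so n = 22.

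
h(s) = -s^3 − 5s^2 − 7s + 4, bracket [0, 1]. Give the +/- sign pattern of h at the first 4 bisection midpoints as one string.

h(0.5) = -0.875 < 0, so the root lies in [0, 0.5]
h(0.25) = 1.921875 > 0, so the root lies in [0.25, 0.5]
h(0.375) = 0.619141 > 0, so the root lies in [0.375, 0.5]
h(0.4375) = -0.1033 < 0, so the root lies in [0.375, 0.4375]

-++-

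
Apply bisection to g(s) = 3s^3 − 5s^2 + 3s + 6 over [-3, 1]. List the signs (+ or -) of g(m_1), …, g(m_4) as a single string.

-++-

s = -1 gives g = -5, negative; keep [-1, 1]
s = 0 gives g = 6, positive; keep [-1, 0]
s = -0.5 gives g = 2.875, positive; keep [-1, -0.5]
s = -0.75 gives g = -0.3281, negative; keep [-0.75, -0.5]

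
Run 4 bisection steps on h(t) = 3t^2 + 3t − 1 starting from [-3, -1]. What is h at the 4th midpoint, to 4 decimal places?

0.5469

midpoint -2: h = 5 > 0 → [-2, -1]
midpoint -1.5: h = 1.25 > 0 → [-1.5, -1]
midpoint -1.25: h = -0.0625 < 0 → [-1.5, -1.25]
midpoint -1.375: h = 0.5469 > 0 → [-1.375, -1.25]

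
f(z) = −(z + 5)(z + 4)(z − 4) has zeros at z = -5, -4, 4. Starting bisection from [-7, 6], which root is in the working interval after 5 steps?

4

f(-0.5) = 70.875 > 0, so the root lies in [-0.5, 6]
f(2.75) = 65.390625 > 0, so the root lies in [2.75, 6]
f(4.375) = -29.443359 < 0, so the root lies in [2.75, 4.375]
f(3.5625) = 28.3298 > 0, so the root lies in [3.5625, 4.375]
f(3.96875) = 2.2334 > 0, so the root lies in [3.96875, 4.375]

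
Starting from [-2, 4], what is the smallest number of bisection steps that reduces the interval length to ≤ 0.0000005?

24

Width after n steps is 6/2^n. Need 2^n ≥ 6/0.0000005 = 12000000.
2^23 = 8388608 < 12000000 ≤ 2^24 = 16777216, so n = 24.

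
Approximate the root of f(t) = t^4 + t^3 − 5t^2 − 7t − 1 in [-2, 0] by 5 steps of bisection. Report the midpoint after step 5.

midpoint -1: f = 1 > 0 → [-1, 0]
midpoint -0.5: f = 1.1875 > 0 → [-0.5, 0]
midpoint -0.25: f = 0.425781 > 0 → [-0.25, 0]
midpoint -0.125: f = -0.2048 < 0 → [-0.25, -0.125]
midpoint -0.1875: f = 0.1314 > 0 → [-0.1875, -0.125]

-0.1875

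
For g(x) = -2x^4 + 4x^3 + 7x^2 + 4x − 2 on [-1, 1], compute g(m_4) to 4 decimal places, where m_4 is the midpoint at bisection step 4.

m = 0, g(m) = -2 (−); new bracket [0, 1]
m = 0.5, g(m) = 2.125 (+); new bracket [0, 0.5]
m = 0.25, g(m) = -0.507812 (−); new bracket [0.25, 0.5]
m = 0.375, g(m) = 0.6558 (+); new bracket [0.25, 0.375]

0.6558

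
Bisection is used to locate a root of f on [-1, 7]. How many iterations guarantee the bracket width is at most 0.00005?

Width after n steps is 8/2^n. Need 2^n ≥ 8/0.00005 = 160000.
2^17 = 131072 < 160000 ≤ 2^18 = 262144, so n = 18.

18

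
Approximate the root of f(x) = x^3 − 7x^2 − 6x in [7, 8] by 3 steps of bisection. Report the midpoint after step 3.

7.875

f(7.5) = -16.875 < 0, so the root lies in [7.5, 8]
f(7.75) = -1.453125 < 0, so the root lies in [7.75, 8]
f(7.875) = 7.013672 > 0, so the root lies in [7.75, 7.875]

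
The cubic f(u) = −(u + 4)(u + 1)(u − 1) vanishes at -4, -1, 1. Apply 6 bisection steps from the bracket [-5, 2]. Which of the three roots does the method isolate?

-4

f(-1.5) = -3.125 < 0, so the root lies in [-5, -1.5]
f(-3.25) = -7.171875 < 0, so the root lies in [-5, -3.25]
f(-4.125) = 2.001953 > 0, so the root lies in [-4.125, -3.25]
f(-3.6875) = -3.9368 < 0, so the root lies in [-4.125, -3.6875]
f(-3.90625) = -1.3368 < 0, so the root lies in [-4.125, -3.90625]
f(-4.015625) = 0.2363 > 0, so the root lies in [-4.015625, -3.90625]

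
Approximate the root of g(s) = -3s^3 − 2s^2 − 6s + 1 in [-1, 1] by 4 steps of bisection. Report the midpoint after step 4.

m = 0, g(m) = 1 (+); new bracket [0, 1]
m = 0.5, g(m) = -2.875 (−); new bracket [0, 0.5]
m = 0.25, g(m) = -0.671875 (−); new bracket [0, 0.25]
m = 0.125, g(m) = 0.2129 (+); new bracket [0.125, 0.25]

0.125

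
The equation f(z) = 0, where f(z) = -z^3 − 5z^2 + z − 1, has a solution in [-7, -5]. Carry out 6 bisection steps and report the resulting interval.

f(-6) = 29 > 0, so the root lies in [-6, -5]
f(-5.5) = 8.625 > 0, so the root lies in [-5.5, -5]
f(-5.25) = 0.640625 > 0, so the root lies in [-5.25, -5]
f(-5.125) = -2.8418 < 0, so the root lies in [-5.25, -5.125]
f(-5.1875) = -1.1418 < 0, so the root lies in [-5.25, -5.1875]
f(-5.21875) = -0.261 < 0, so the root lies in [-5.25, -5.21875]

[-5.25, -5.21875]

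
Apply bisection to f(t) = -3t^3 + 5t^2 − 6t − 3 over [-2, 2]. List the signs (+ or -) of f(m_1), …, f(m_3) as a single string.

-++

t = 0 gives f = -3, negative; keep [-2, 0]
t = -1 gives f = 11, positive; keep [-1, 0]
t = -0.5 gives f = 1.625, positive; keep [-0.5, 0]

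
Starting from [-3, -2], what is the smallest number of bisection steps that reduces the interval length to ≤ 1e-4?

Width after n steps is 1/2^n. Need 2^n ≥ 1/1e-4 = 10000.
2^13 = 8192 < 10000 ≤ 2^14 = 16384, so n = 14.

14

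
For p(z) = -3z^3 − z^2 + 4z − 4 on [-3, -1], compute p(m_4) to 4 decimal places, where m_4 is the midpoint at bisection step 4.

m = -2, p(m) = 8 (+); new bracket [-2, -1]
m = -1.5, p(m) = -2.125 (−); new bracket [-2, -1.5]
m = -1.75, p(m) = 2.015625 (+); new bracket [-1.75, -1.5]
m = -1.625, p(m) = -0.2676 (−); new bracket [-1.75, -1.625]

-0.2676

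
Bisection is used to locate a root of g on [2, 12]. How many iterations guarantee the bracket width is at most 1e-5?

20

Width after n steps is 10/2^n. Need 2^n ≥ 10/1e-5 = 1000000.
2^19 = 524288 < 1000000 ≤ 2^20 = 1048576, so n = 20.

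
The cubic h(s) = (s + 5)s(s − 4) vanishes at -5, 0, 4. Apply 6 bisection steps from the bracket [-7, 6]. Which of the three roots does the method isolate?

-5

s = -0.5 gives h = 10.125, positive; keep [-7, -0.5]
s = -3.75 gives h = 36.328125, positive; keep [-7, -3.75]
s = -5.375 gives h = -18.896484, negative; keep [-5.375, -3.75]
s = -4.5625 gives h = 17.0916, positive; keep [-5.375, -4.5625]
s = -4.96875 gives h = 1.3926, positive; keep [-5.375, -4.96875]
s = -5.171875 gives h = -8.153, negative; keep [-5.171875, -4.96875]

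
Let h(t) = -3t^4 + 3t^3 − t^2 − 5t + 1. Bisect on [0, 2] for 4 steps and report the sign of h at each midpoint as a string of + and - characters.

---+

m = 1, h(m) = -5 (−); new bracket [0, 1]
m = 0.5, h(m) = -1.5625 (−); new bracket [0, 0.5]
m = 0.25, h(m) = -0.277344 (−); new bracket [0, 0.25]
m = 0.125, h(m) = 0.3645 (+); new bracket [0.125, 0.25]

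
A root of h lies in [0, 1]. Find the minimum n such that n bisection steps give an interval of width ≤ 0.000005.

Width after n steps is 1/2^n. Need 2^n ≥ 1/0.000005 = 200000.
2^17 = 131072 < 200000 ≤ 2^18 = 262144, so n = 18.

18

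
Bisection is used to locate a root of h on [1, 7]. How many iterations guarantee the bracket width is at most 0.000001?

23

Width after n steps is 6/2^n. Need 2^n ≥ 6/0.000001 = 6000000.
2^22 = 4194304 < 6000000 ≤ 2^23 = 8388608, so n = 23.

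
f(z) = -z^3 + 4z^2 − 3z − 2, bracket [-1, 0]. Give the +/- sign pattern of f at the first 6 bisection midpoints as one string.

m = -0.5, f(m) = 0.625 (+); new bracket [-0.5, 0]
m = -0.25, f(m) = -0.984375 (−); new bracket [-0.5, -0.25]
m = -0.375, f(m) = -0.259766 (−); new bracket [-0.5, -0.375]
m = -0.4375, f(m) = 0.1619 (+); new bracket [-0.4375, -0.375]
m = -0.40625, f(m) = -0.054 (−); new bracket [-0.4375, -0.40625]
m = -0.421875, f(m) = 0.0526 (+); new bracket [-0.421875, -0.40625]

+--+-+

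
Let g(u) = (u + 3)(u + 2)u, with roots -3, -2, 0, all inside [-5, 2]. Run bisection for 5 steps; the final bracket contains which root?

g(-1.5) = -1.125 < 0, so the root lies in [-1.5, 2]
g(0.25) = 1.828125 > 0, so the root lies in [-1.5, 0.25]
g(-0.625) = -2.041016 < 0, so the root lies in [-0.625, 0.25]
g(-0.1875) = -0.9558 < 0, so the root lies in [-0.1875, 0.25]
g(0.03125) = 0.1924 > 0, so the root lies in [-0.1875, 0.03125]

0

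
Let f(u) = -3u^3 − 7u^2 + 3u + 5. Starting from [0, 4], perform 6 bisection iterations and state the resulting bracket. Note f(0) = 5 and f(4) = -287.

[0.875, 0.9375]

midpoint 2: f = -41 < 0 → [0, 2]
midpoint 1: f = -2 < 0 → [0, 1]
midpoint 0.5: f = 4.375 > 0 → [0.5, 1]
midpoint 0.75: f = 2.0469 > 0 → [0.75, 1]
midpoint 0.875: f = 0.2559 > 0 → [0.875, 1]
midpoint 0.9375: f = -0.8118 < 0 → [0.875, 0.9375]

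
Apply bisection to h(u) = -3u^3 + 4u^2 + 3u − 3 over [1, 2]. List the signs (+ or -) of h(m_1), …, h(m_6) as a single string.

m = 1.5, h(m) = 0.375 (+); new bracket [1.5, 2]
m = 1.75, h(m) = -1.578125 (−); new bracket [1.5, 1.75]
m = 1.625, h(m) = -0.435547 (−); new bracket [1.5, 1.625]
m = 1.5625, h(m) = 0.009 (+); new bracket [1.5625, 1.625]
m = 1.59375, h(m) = -0.2032 (−); new bracket [1.5625, 1.59375]
m = 1.578125, h(m) = -0.0946 (−); new bracket [1.5625, 1.578125]

+--+--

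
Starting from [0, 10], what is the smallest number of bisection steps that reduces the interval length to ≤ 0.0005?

15

Width after n steps is 10/2^n. Need 2^n ≥ 10/0.0005 = 20000.
2^14 = 16384 < 20000 ≤ 2^15 = 32768, so n = 15.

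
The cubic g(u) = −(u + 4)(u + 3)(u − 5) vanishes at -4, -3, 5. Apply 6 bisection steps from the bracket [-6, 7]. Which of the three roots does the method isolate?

u = 0.5 gives g = 70.875, positive; keep [0.5, 7]
u = 3.75 gives g = 65.390625, positive; keep [3.75, 7]
u = 5.375 gives g = -29.443359, negative; keep [3.75, 5.375]
u = 4.5625 gives g = 28.3298, positive; keep [4.5625, 5.375]
u = 4.96875 gives g = 2.2334, positive; keep [4.96875, 5.375]
u = 5.171875 gives g = -12.8823, negative; keep [4.96875, 5.171875]

5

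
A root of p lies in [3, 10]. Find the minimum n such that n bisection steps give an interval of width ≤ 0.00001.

Width after n steps is 7/2^n. Need 2^n ≥ 7/0.00001 = 700000.
2^19 = 524288 < 700000 ≤ 2^20 = 1048576, so n = 20.

20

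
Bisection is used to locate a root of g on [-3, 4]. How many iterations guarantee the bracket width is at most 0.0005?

Width after n steps is 7/2^n. Need 2^n ≥ 7/0.0005 = 14000.
2^13 = 8192 < 14000 ≤ 2^14 = 16384, so n = 14.

14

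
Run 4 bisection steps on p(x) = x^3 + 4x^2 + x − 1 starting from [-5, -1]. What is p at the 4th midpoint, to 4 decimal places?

m = -3, p(m) = 5 (+); new bracket [-5, -3]
m = -4, p(m) = -5 (−); new bracket [-4, -3]
m = -3.5, p(m) = 1.625 (+); new bracket [-4, -3.5]
m = -3.75, p(m) = -1.2344 (−); new bracket [-3.75, -3.5]

-1.2344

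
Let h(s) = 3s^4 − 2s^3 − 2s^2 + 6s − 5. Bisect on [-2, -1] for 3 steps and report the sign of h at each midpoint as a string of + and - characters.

+--

s = -1.5 gives h = 3.4375, positive; keep [-1.5, -1]
s = -1.25 gives h = -4.394531, negative; keep [-1.5, -1.25]
s = -1.375 gives h = -1.108643, negative; keep [-1.5, -1.375]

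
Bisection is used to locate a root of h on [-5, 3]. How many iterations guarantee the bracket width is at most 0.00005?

Width after n steps is 8/2^n. Need 2^n ≥ 8/0.00005 = 160000.
2^17 = 131072 < 160000 ≤ 2^18 = 262144, so n = 18.

18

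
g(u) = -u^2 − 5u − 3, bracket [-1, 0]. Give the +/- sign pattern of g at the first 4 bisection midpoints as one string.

u = -0.5 gives g = -0.75, negative; keep [-1, -0.5]
u = -0.75 gives g = 0.1875, positive; keep [-0.75, -0.5]
u = -0.625 gives g = -0.265625, negative; keep [-0.75, -0.625]
u = -0.6875 gives g = -0.0352, negative; keep [-0.75, -0.6875]

-+--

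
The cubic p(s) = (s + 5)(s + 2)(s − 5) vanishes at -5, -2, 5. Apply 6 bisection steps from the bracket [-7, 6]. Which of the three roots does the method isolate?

5

s = -0.5 gives p = -37.125, negative; keep [-0.5, 6]
s = 2.75 gives p = -82.828125, negative; keep [2.75, 6]
s = 4.375 gives p = -37.353516, negative; keep [4.375, 6]
s = 5.1875 gives p = 13.7292, positive; keep [4.375, 5.1875]
s = 4.78125 gives p = -14.5095, negative; keep [4.78125, 5.1875]
s = 4.984375 gives p = -1.0896, negative; keep [4.984375, 5.1875]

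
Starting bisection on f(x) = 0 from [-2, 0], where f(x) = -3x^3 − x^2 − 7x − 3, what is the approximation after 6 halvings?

-0.40625

f(-1) = 6 > 0, so the root lies in [-1, 0]
f(-0.5) = 0.625 > 0, so the root lies in [-0.5, 0]
f(-0.25) = -1.265625 < 0, so the root lies in [-0.5, -0.25]
f(-0.375) = -0.3574 < 0, so the root lies in [-0.5, -0.375]
f(-0.4375) = 0.1223 > 0, so the root lies in [-0.4375, -0.375]
f(-0.40625) = -0.1201 < 0, so the root lies in [-0.4375, -0.40625]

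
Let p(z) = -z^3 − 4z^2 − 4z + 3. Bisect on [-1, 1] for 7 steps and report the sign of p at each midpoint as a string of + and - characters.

+-+++++

z = 0 gives p = 3, positive; keep [0, 1]
z = 0.5 gives p = -0.125, negative; keep [0, 0.5]
z = 0.25 gives p = 1.734375, positive; keep [0.25, 0.5]
z = 0.375 gives p = 0.8848, positive; keep [0.375, 0.5]
z = 0.4375 gives p = 0.4006, positive; keep [0.4375, 0.5]
z = 0.46875 gives p = 0.1431, positive; keep [0.46875, 0.5]
z = 0.484375 gives p = 0.0104, positive; keep [0.484375, 0.5]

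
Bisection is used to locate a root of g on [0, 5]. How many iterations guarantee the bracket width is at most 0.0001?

Width after n steps is 5/2^n. Need 2^n ≥ 5/0.0001 = 50000.
2^15 = 32768 < 50000 ≤ 2^16 = 65536, so n = 16.

16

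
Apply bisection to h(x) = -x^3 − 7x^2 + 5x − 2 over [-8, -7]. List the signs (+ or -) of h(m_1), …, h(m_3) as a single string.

m = -7.5, h(m) = -11.375 (−); new bracket [-8, -7.5]
m = -7.75, h(m) = 4.296875 (+); new bracket [-7.75, -7.5]
m = -7.625, h(m) = -3.787109 (−); new bracket [-7.75, -7.625]

-+-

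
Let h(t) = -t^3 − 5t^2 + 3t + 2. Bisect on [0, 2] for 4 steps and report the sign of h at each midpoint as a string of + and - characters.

t = 1 gives h = -1, negative; keep [0, 1]
t = 0.5 gives h = 2.125, positive; keep [0.5, 1]
t = 0.75 gives h = 1.015625, positive; keep [0.75, 1]
t = 0.875 gives h = 0.127, positive; keep [0.875, 1]

-+++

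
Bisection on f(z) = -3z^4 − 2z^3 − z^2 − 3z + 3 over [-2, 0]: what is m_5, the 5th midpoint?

f(-1) = 4 > 0, so the root lies in [-2, -1]
f(-1.5) = -3.1875 < 0, so the root lies in [-1.5, -1]
f(-1.25) = 1.769531 > 0, so the root lies in [-1.5, -1.25]
f(-1.375) = -0.2898 < 0, so the root lies in [-1.375, -1.25]
f(-1.3125) = 0.8342 > 0, so the root lies in [-1.375, -1.3125]

-1.3125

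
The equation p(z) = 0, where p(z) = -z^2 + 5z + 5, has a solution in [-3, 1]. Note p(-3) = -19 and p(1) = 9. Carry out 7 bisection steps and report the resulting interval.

[-0.875, -0.84375]

midpoint -1: p = -1 < 0 → [-1, 1]
midpoint 0: p = 5 > 0 → [-1, 0]
midpoint -0.5: p = 2.25 > 0 → [-1, -0.5]
midpoint -0.75: p = 0.6875 > 0 → [-1, -0.75]
midpoint -0.875: p = -0.1406 < 0 → [-0.875, -0.75]
midpoint -0.8125: p = 0.2773 > 0 → [-0.875, -0.8125]
midpoint -0.84375: p = 0.0693 > 0 → [-0.875, -0.84375]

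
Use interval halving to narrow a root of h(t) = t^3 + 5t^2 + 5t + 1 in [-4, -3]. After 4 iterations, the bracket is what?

[-3.75, -3.6875]

m = -3.5, h(m) = 1.875 (+); new bracket [-4, -3.5]
m = -3.75, h(m) = -0.171875 (−); new bracket [-3.75, -3.5]
m = -3.625, h(m) = 0.943359 (+); new bracket [-3.75, -3.625]
m = -3.6875, h(m) = 0.4094 (+); new bracket [-3.75, -3.6875]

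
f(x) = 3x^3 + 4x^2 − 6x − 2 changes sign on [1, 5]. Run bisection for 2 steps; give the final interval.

[1, 2]

midpoint 3: f = 97 > 0 → [1, 3]
midpoint 2: f = 26 > 0 → [1, 2]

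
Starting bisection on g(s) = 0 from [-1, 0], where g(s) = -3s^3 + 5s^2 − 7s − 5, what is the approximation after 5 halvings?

-0.46875

midpoint -0.5: g = 0.125 > 0 → [-0.5, 0]
midpoint -0.25: g = -2.890625 < 0 → [-0.5, -0.25]
midpoint -0.375: g = -1.513672 < 0 → [-0.5, -0.375]
midpoint -0.4375: g = -0.7292 < 0 → [-0.5, -0.4375]
midpoint -0.46875: g = -0.3111 < 0 → [-0.5, -0.46875]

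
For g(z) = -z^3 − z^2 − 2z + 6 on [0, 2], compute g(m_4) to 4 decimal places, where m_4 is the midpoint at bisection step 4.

1.0605

midpoint 1: g = 2 > 0 → [1, 2]
midpoint 1.5: g = -2.625 < 0 → [1, 1.5]
midpoint 1.25: g = -0.015625 < 0 → [1, 1.25]
midpoint 1.125: g = 1.0605 > 0 → [1.125, 1.25]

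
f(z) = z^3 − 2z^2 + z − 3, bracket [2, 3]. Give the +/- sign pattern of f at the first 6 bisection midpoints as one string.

midpoint 2.5: f = 2.625 > 0 → [2, 2.5]
midpoint 2.25: f = 0.515625 > 0 → [2, 2.25]
midpoint 2.125: f = -0.310547 < 0 → [2.125, 2.25]
midpoint 2.1875: f = 0.0847 > 0 → [2.125, 2.1875]
midpoint 2.15625: f = -0.1173 < 0 → [2.15625, 2.1875]
midpoint 2.171875: f = -0.0174 < 0 → [2.171875, 2.1875]

++-+--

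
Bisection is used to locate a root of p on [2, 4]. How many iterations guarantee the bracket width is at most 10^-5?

Width after n steps is 2/2^n. Need 2^n ≥ 2/10^-5 = 200000.
2^17 = 131072 < 200000 ≤ 2^18 = 262144, so n = 18.

18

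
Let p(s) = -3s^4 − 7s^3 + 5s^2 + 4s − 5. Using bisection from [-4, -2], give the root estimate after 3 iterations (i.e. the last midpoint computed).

-2.75

midpoint -3: p = -26 < 0 → [-3, -2]
midpoint -2.5: p = 8.4375 > 0 → [-3, -2.5]
midpoint -2.75: p = -4.183594 < 0 → [-2.75, -2.5]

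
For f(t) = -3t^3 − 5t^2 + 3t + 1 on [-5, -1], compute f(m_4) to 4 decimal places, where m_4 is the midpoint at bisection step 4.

3.1094

midpoint -3: f = 28 > 0 → [-3, -1]
midpoint -2: f = -1 < 0 → [-3, -2]
midpoint -2.5: f = 9.125 > 0 → [-2.5, -2]
midpoint -2.25: f = 3.1094 > 0 → [-2.25, -2]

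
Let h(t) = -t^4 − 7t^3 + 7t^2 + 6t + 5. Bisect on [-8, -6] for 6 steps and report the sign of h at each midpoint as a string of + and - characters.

+++--+

midpoint -7: h = 306 > 0 → [-8, -7]
midpoint -7.5: h = 142.8125 > 0 → [-8, -7.5]
midpoint -7.75: h = 29.824219 > 0 → [-8, -7.75]
midpoint -7.875: h = -35.467 < 0 → [-7.875, -7.75]
midpoint -7.8125: h = -2.0591 < 0 → [-7.8125, -7.75]
midpoint -7.78125: h = 14.0709 > 0 → [-7.8125, -7.78125]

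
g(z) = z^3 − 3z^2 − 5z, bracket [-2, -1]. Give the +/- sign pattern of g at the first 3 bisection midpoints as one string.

--+

z = -1.5 gives g = -2.625, negative; keep [-1.5, -1]
z = -1.25 gives g = -0.390625, negative; keep [-1.25, -1]
z = -1.125 gives g = 0.404297, positive; keep [-1.25, -1.125]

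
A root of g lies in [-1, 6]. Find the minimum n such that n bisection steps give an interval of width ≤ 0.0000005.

Width after n steps is 7/2^n. Need 2^n ≥ 7/0.0000005 = 14000000.
2^23 = 8388608 < 14000000 ≤ 2^24 = 16777216, so n = 24.

24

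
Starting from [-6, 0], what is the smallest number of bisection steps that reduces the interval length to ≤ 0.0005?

Width after n steps is 6/2^n. Need 2^n ≥ 6/0.0005 = 12000.
2^13 = 8192 < 12000 ≤ 2^14 = 16384, so n = 14.

14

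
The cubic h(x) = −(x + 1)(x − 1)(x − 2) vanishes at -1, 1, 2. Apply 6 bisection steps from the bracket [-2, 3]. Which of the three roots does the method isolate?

-1

midpoint 0.5: h = -1.125 < 0 → [-2, 0.5]
midpoint -0.75: h = -1.203125 < 0 → [-2, -0.75]
midpoint -1.375: h = 3.005859 > 0 → [-1.375, -0.75]
midpoint -1.0625: h = 0.3948 > 0 → [-1.0625, -0.75]
midpoint -0.90625: h = -0.5194 < 0 → [-1.0625, -0.90625]
midpoint -0.984375: h = -0.0925 < 0 → [-1.0625, -0.984375]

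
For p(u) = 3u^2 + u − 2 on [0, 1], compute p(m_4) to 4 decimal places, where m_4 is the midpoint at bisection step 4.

0.1055

u = 0.5 gives p = -0.75, negative; keep [0.5, 1]
u = 0.75 gives p = 0.4375, positive; keep [0.5, 0.75]
u = 0.625 gives p = -0.203125, negative; keep [0.625, 0.75]
u = 0.6875 gives p = 0.1055, positive; keep [0.625, 0.6875]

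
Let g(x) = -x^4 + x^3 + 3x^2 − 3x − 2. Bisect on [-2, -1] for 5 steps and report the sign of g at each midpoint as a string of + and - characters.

midpoint -1.5: g = 0.8125 > 0 → [-2, -1.5]
midpoint -1.75: g = -2.300781 < 0 → [-1.75, -1.5]
midpoint -1.625: g = -0.467041 < 0 → [-1.625, -1.5]
midpoint -1.5625: g = 0.2366 > 0 → [-1.625, -1.5625]
midpoint -1.59375: g = -0.0986 < 0 → [-1.59375, -1.5625]

+--+-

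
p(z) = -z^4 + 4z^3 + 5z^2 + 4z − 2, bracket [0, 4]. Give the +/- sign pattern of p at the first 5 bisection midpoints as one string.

midpoint 2: p = 42 > 0 → [0, 2]
midpoint 1: p = 10 > 0 → [0, 1]
midpoint 0.5: p = 1.6875 > 0 → [0, 0.5]
midpoint 0.25: p = -0.6289 < 0 → [0.25, 0.5]
midpoint 0.375: p = 0.3943 > 0 → [0.25, 0.375]

+++-+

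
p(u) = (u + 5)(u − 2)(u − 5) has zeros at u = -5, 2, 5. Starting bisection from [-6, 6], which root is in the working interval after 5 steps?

-5

m = 0, p(m) = 50 (+); new bracket [-6, 0]
m = -3, p(m) = 80 (+); new bracket [-6, -3]
m = -4.5, p(m) = 30.875 (+); new bracket [-6, -4.5]
m = -5.25, p(m) = -18.5781 (−); new bracket [-5.25, -4.5]
m = -4.875, p(m) = 8.4863 (+); new bracket [-5.25, -4.875]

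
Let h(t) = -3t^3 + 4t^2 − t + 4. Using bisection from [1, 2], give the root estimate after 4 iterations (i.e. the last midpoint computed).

h(1.5) = 1.375 > 0, so the root lies in [1.5, 2]
h(1.75) = -1.578125 < 0, so the root lies in [1.5, 1.75]
h(1.625) = 0.064453 > 0, so the root lies in [1.625, 1.75]
h(1.6875) = -0.7131 < 0, so the root lies in [1.625, 1.6875]

1.6875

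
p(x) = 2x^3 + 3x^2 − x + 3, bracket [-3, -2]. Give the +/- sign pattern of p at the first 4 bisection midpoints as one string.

---+

m = -2.5, p(m) = -7 (−); new bracket [-2.5, -2]
m = -2.25, p(m) = -2.34375 (−); new bracket [-2.25, -2]
m = -2.125, p(m) = -0.519531 (−); new bracket [-2.125, -2]
m = -2.0625, p(m) = 0.2769 (+); new bracket [-2.125, -2.0625]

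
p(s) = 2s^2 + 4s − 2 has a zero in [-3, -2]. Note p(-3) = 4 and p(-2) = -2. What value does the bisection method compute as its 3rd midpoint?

p(-2.5) = 0.5 > 0, so the root lies in [-2.5, -2]
p(-2.25) = -0.875 < 0, so the root lies in [-2.5, -2.25]
p(-2.375) = -0.21875 < 0, so the root lies in [-2.5, -2.375]

-2.375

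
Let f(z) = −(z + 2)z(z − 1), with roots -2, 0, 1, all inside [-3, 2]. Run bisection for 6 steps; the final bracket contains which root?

-2

f(-0.5) = -1.125 < 0, so the root lies in [-3, -0.5]
f(-1.75) = -1.203125 < 0, so the root lies in [-3, -1.75]
f(-2.375) = 3.005859 > 0, so the root lies in [-2.375, -1.75]
f(-2.0625) = 0.3948 > 0, so the root lies in [-2.0625, -1.75]
f(-1.90625) = -0.5194 < 0, so the root lies in [-2.0625, -1.90625]
f(-1.984375) = -0.0925 < 0, so the root lies in [-2.0625, -1.984375]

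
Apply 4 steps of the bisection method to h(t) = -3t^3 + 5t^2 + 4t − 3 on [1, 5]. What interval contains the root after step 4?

h(3) = -27 < 0, so the root lies in [1, 3]
h(2) = 1 > 0, so the root lies in [2, 3]
h(2.5) = -8.625 < 0, so the root lies in [2, 2.5]
h(2.25) = -2.8594 < 0, so the root lies in [2, 2.25]

[2, 2.25]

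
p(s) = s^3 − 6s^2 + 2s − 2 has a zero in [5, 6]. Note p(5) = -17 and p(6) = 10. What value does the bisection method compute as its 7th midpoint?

5.7109375

midpoint 5.5: p = -6.125 < 0 → [5.5, 6]
midpoint 5.75: p = 1.234375 > 0 → [5.5, 5.75]
midpoint 5.625: p = -2.615234 < 0 → [5.625, 5.75]
midpoint 5.6875: p = -0.7336 < 0 → [5.6875, 5.75]
midpoint 5.71875: p = 0.2395 > 0 → [5.6875, 5.71875]
midpoint 5.703125: p = -0.2498 < 0 → [5.703125, 5.71875]
midpoint 5.7109375: p = -0.0058 < 0 → [5.7109375, 5.71875]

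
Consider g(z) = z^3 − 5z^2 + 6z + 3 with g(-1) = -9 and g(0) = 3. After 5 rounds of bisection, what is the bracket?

g(-0.5) = -1.375 < 0, so the root lies in [-0.5, 0]
g(-0.25) = 1.171875 > 0, so the root lies in [-0.5, -0.25]
g(-0.375) = -0.005859 < 0, so the root lies in [-0.375, -0.25]
g(-0.3125) = 0.6062 > 0, so the root lies in [-0.375, -0.3125]
g(-0.34375) = 0.3061 > 0, so the root lies in [-0.375, -0.34375]

[-0.375, -0.34375]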